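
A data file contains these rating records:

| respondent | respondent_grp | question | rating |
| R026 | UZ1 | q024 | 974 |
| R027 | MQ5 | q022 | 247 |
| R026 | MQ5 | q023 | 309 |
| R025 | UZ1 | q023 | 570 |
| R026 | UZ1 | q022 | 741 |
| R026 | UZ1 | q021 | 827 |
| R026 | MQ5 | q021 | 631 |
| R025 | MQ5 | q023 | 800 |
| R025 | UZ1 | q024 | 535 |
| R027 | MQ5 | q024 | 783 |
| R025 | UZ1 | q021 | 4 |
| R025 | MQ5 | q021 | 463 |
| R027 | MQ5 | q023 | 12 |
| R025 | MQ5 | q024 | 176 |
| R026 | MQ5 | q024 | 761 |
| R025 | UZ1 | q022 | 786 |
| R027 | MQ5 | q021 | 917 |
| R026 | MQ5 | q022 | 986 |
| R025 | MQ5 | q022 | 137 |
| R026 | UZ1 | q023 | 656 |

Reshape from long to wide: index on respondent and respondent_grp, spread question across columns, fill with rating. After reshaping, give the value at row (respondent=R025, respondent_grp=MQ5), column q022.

Wide layout: rows indexed by respondent and respondent_grp, columns are the 4 distinct question values (q024, q022, q023, q021).
Cell (respondent=R025, respondent_grp=MQ5, question=q022) draws from the long row where respondent=R025, respondent_grp=MQ5 and question=q022, which has rating=137.

137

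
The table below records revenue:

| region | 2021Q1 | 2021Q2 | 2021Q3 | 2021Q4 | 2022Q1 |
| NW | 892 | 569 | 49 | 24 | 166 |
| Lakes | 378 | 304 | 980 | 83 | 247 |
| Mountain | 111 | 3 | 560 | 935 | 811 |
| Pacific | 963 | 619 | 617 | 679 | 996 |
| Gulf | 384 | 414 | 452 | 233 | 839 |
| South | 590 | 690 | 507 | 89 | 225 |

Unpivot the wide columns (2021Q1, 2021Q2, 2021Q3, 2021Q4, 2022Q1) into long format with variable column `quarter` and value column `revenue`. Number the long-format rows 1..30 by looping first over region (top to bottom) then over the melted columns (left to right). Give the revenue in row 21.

384

30 rows total (6 × 5). Row 21: index ⌊(21-1)/5⌋ = 4 into region → Gulf; (21-1) mod 5 = 0 into the melted columns → 2021Q1.
So row 21 is (Gulf, 2021Q1, 384); revenue = 384.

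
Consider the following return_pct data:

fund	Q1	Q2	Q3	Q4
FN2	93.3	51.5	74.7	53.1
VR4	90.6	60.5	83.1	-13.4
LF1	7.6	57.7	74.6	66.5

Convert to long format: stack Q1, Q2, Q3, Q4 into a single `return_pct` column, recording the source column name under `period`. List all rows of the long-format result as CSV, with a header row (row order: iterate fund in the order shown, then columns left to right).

Each (fund, column) pair becomes one row: 3 × 4 = 12 rows.
For example, (FN2, Q1) → return_pct=93.3.

fund,period,return_pct
FN2,Q1,93.3
FN2,Q2,51.5
FN2,Q3,74.7
FN2,Q4,53.1
VR4,Q1,90.6
VR4,Q2,60.5
VR4,Q3,83.1
VR4,Q4,-13.4
LF1,Q1,7.6
LF1,Q2,57.7
LF1,Q3,74.6
LF1,Q4,66.5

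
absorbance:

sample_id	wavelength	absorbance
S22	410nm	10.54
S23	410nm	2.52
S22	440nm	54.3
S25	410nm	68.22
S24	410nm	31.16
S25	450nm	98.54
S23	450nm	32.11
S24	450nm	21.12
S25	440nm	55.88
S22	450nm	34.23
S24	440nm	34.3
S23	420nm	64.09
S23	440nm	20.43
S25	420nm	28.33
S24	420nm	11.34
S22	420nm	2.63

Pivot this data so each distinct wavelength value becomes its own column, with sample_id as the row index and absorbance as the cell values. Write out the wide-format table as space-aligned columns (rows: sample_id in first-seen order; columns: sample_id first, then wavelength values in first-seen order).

sample_id  410nm  440nm  450nm  420nm
S22        10.54  54.3   34.23  2.63 
S23        2.52   20.43  32.11  64.09
S25        68.22  55.88  98.54  28.33
S24        31.16  34.3   21.12  11.34

Columns: sample_id plus the 4 distinct wavelength values (410nm, 440nm, 450nm, 420nm).
For example, row S22 column 410nm takes absorbance=10.54 from the long row (S22, 410nm).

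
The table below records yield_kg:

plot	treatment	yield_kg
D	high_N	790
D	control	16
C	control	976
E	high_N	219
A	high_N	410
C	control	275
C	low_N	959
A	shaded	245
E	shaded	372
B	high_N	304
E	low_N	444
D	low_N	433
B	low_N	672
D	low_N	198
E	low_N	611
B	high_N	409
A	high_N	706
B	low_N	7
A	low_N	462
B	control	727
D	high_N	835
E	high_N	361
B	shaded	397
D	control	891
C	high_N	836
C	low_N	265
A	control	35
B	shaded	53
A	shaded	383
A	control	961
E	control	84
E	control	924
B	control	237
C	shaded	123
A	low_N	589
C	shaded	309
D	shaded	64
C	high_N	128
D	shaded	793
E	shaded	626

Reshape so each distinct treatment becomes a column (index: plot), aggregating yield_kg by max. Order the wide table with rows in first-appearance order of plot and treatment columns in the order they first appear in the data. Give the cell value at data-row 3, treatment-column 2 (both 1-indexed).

924

With rows in first-appearance order of plot, row 3 is plot=E. treatment columns in first-appearance order: high_N, control, low_N, shaded; column 2 is control.
Long rows with plot=E, treatment=control: max(84, 924) = 924.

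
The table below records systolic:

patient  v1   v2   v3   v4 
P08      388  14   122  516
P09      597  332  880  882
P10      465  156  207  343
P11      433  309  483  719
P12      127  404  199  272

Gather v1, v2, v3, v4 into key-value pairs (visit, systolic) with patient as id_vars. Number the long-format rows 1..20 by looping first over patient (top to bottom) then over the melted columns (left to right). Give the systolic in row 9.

20 rows total (5 × 4). Row 9: index ⌊(9-1)/4⌋ = 2 into patient → P10; (9-1) mod 4 = 0 into the melted columns → v1.
So row 9 is (P10, v1, 465); systolic = 465.

465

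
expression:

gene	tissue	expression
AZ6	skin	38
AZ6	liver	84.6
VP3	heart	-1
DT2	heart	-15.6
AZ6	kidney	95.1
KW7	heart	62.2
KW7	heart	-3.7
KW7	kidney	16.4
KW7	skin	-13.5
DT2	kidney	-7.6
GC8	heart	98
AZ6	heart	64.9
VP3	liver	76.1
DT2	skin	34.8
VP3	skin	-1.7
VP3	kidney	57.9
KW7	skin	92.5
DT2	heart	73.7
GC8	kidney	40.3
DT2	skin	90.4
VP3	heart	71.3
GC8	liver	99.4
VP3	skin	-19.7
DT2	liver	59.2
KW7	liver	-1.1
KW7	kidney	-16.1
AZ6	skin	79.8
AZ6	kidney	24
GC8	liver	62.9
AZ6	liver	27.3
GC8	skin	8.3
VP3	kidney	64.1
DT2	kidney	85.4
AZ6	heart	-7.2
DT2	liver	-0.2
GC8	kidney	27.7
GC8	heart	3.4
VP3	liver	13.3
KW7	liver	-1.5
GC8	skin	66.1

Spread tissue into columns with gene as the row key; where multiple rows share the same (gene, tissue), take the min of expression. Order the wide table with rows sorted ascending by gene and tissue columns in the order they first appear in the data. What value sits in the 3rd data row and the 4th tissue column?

With rows sorted ascending by gene, row 3 is gene=GC8. tissue columns in first-appearance order: skin, liver, heart, kidney; column 4 is kidney.
Long rows with gene=GC8, tissue=kidney: min(40.3, 27.7) = 27.7.

27.7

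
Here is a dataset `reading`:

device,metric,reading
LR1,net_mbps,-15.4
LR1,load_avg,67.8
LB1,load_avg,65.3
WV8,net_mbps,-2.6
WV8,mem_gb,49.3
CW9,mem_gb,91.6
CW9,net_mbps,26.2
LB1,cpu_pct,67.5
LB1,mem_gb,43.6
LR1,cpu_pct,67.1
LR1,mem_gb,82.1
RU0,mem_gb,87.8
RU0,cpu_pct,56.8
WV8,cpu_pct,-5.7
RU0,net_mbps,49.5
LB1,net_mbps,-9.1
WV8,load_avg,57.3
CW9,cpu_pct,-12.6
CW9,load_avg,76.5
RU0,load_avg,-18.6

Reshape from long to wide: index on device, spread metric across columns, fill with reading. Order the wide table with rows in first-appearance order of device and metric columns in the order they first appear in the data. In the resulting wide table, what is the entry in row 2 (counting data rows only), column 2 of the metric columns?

With rows in first-appearance order of device, row 2 is device=LB1. metric columns in first-appearance order: net_mbps, load_avg, mem_gb, cpu_pct; column 2 is load_avg.
Long rows with device=LB1, metric=load_avg: reading = 65.3.

65.3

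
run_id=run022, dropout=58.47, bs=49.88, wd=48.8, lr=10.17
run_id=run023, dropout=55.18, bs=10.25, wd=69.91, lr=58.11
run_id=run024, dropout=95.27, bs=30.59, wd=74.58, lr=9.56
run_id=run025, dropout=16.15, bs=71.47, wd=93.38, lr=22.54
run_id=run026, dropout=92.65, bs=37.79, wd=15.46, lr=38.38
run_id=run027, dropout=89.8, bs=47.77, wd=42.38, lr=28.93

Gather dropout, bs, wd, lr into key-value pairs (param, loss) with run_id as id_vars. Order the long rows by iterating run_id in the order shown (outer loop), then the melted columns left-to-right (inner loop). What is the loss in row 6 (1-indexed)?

10.25

24 rows total (6 × 4). Row 6: index ⌊(6-1)/4⌋ = 1 into run_id → run023; (6-1) mod 4 = 1 into the melted columns → bs.
So row 6 is (run023, bs, 10.25); loss = 10.25.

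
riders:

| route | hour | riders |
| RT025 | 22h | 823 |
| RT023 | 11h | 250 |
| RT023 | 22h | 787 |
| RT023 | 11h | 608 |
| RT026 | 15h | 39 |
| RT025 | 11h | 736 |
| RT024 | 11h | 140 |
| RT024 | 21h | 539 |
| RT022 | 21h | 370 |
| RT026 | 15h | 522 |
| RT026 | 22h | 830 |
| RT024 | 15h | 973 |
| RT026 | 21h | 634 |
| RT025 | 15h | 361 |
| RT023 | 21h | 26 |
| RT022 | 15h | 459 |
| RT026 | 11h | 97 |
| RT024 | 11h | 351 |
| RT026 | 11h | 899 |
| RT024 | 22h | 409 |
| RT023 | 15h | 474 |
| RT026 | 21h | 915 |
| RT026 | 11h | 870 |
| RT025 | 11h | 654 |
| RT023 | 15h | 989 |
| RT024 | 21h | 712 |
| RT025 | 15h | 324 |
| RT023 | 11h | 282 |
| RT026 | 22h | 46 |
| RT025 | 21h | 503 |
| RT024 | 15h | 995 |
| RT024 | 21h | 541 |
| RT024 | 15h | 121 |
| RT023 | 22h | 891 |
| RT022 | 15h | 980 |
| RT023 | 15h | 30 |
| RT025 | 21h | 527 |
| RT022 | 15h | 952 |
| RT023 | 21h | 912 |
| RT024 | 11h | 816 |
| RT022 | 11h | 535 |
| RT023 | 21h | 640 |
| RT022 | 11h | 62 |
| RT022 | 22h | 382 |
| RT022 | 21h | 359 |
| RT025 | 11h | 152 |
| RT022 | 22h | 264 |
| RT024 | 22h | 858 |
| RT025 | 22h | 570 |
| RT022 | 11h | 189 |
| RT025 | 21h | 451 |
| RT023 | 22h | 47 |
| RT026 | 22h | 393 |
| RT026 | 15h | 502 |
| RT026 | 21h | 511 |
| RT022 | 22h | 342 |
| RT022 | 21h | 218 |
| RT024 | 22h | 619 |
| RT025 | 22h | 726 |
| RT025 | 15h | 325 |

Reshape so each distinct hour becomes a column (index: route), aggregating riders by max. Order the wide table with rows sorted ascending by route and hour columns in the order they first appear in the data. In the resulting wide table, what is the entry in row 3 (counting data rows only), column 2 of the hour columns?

816

With rows sorted ascending by route, row 3 is route=RT024. hour columns in first-appearance order: 22h, 11h, 15h, 21h; column 2 is 11h.
Long rows with route=RT024, hour=11h: max(140, 351, 816) = 816.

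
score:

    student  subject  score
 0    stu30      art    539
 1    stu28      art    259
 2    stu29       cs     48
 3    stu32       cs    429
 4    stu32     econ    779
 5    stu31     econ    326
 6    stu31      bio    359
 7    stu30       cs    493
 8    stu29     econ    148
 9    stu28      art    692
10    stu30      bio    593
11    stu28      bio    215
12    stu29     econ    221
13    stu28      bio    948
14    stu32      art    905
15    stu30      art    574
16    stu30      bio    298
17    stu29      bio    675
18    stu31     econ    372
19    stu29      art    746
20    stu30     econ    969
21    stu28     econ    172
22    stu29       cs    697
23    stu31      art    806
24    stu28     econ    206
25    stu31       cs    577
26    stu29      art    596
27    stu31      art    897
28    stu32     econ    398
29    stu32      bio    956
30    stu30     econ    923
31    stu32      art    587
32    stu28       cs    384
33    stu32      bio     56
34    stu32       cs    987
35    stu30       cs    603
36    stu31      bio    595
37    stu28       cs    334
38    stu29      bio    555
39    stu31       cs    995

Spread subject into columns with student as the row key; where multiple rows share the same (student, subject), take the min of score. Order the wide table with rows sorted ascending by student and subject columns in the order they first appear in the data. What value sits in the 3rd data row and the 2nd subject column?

With rows sorted ascending by student, row 3 is student=stu30. subject columns in first-appearance order: art, cs, econ, bio; column 2 is cs.
Long rows with student=stu30, subject=cs: min(493, 603) = 493.

493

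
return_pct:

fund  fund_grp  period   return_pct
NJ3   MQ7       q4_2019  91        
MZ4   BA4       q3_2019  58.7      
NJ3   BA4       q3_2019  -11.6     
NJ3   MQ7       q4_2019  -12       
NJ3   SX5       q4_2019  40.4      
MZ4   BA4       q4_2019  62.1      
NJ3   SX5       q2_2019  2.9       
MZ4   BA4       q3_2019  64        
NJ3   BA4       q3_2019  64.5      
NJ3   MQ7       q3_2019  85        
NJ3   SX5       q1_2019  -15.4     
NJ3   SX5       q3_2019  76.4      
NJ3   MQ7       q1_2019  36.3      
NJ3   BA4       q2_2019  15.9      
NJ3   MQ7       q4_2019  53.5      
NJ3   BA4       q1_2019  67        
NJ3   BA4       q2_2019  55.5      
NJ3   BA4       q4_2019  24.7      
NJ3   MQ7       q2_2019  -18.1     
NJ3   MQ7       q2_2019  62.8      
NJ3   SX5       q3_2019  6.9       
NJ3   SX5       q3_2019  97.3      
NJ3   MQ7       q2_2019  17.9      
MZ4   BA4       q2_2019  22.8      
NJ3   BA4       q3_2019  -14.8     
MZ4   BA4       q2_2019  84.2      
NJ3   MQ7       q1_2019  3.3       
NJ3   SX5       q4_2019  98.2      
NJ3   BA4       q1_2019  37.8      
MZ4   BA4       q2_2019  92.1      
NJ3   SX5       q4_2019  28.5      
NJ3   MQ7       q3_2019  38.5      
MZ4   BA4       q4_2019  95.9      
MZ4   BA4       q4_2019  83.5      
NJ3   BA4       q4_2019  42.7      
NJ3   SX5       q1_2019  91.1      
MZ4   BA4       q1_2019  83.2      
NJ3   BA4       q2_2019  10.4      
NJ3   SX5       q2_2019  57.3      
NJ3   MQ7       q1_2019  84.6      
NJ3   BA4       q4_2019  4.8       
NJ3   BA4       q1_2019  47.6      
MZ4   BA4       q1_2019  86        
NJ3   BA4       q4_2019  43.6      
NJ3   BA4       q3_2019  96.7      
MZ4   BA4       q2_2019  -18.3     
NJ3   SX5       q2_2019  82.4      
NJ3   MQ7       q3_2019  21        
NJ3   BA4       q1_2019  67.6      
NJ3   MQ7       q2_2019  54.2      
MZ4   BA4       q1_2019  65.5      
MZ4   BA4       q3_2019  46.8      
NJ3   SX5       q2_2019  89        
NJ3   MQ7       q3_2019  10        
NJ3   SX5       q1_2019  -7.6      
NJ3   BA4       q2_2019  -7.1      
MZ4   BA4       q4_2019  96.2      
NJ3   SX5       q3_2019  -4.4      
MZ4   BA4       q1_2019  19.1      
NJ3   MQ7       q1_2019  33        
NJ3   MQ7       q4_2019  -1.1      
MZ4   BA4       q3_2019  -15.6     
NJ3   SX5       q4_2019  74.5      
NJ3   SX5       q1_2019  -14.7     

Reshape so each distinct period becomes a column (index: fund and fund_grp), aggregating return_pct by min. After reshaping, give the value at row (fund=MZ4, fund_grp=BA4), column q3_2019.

-15.6

Rows with fund=MZ4, fund_grp=BA4 and period=q3_2019: return_pct values are 58.7, 64, 46.8, -15.6.
min(58.7, 64, 46.8, -15.6) = -15.6.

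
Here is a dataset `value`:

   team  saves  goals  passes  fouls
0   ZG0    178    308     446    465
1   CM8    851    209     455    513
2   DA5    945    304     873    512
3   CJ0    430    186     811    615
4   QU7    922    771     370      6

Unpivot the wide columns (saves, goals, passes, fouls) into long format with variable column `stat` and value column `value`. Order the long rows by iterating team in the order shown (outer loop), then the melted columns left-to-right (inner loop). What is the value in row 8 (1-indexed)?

20 rows total (5 × 4). Row 8: index ⌊(8-1)/4⌋ = 1 into team → CM8; (8-1) mod 4 = 3 into the melted columns → fouls.
So row 8 is (CM8, fouls, 513); value = 513.

513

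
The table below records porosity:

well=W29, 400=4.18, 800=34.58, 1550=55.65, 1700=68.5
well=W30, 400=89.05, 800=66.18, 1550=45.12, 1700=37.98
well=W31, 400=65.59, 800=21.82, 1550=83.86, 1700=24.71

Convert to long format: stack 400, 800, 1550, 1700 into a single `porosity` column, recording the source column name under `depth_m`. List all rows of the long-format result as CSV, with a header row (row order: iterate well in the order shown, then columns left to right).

Each (well, column) pair becomes one row: 3 × 4 = 12 rows.
For example, (W29, 400) → porosity=4.18.

well,depth_m,porosity
W29,400,4.18
W29,800,34.58
W29,1550,55.65
W29,1700,68.5
W30,400,89.05
W30,800,66.18
W30,1550,45.12
W30,1700,37.98
W31,400,65.59
W31,800,21.82
W31,1550,83.86
W31,1700,24.71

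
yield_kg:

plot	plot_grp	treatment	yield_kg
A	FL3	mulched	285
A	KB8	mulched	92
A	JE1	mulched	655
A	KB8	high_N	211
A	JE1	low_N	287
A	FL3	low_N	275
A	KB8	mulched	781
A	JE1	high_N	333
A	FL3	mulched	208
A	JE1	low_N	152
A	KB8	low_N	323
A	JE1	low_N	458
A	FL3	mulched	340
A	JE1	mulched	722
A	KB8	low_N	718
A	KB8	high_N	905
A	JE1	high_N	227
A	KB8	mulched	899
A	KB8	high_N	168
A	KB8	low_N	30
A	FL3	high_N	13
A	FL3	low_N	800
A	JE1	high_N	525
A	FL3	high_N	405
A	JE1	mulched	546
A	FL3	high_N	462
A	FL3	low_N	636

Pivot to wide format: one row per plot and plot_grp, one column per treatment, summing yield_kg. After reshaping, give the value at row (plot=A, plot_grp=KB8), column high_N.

Rows with plot=A, plot_grp=KB8 and treatment=high_N: yield_kg values are 211, 905, 168.
211 + 905 + 168 = 1284.

1284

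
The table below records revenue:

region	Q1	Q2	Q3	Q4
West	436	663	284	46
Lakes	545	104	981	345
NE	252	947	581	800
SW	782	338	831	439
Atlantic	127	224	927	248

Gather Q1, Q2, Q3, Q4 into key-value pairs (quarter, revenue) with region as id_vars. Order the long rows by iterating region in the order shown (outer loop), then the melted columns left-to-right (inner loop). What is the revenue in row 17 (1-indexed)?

127

20 rows total (5 × 4). Row 17: index ⌊(17-1)/4⌋ = 4 into region → Atlantic; (17-1) mod 4 = 0 into the melted columns → Q1.
So row 17 is (Atlantic, Q1, 127); revenue = 127.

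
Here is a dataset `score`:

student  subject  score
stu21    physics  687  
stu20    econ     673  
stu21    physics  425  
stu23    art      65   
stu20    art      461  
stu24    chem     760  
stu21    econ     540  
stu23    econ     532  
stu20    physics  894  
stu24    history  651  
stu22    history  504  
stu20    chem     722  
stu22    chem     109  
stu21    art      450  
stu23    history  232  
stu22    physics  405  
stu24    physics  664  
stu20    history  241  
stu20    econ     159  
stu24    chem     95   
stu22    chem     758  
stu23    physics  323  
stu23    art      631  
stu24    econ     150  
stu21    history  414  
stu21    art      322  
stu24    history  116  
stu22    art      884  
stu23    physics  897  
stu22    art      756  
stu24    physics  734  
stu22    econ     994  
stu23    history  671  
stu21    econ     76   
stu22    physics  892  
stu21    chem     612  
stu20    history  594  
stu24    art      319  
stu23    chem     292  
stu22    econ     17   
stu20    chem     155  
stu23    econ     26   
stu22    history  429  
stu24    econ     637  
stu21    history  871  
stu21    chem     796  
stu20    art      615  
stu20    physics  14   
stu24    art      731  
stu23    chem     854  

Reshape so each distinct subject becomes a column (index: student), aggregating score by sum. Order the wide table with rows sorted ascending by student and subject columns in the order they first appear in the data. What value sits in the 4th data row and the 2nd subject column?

With rows sorted ascending by student, row 4 is student=stu23. subject columns in first-appearance order: physics, econ, art, chem, history; column 2 is econ.
Long rows with student=stu23, subject=econ: 532 + 26 = 558.

558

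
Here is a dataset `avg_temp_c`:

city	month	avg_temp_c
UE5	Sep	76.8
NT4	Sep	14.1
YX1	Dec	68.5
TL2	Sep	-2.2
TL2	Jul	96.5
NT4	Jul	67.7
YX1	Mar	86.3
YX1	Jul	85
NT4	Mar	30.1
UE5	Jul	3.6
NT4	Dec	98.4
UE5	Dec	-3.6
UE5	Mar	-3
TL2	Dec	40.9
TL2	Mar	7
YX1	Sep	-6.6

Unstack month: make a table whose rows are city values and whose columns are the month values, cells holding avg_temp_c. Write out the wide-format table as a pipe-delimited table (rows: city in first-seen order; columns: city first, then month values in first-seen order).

| city | Sep | Dec | Jul | Mar |
| UE5 | 76.8 | -3.6 | 3.6 | -3 |
| NT4 | 14.1 | 98.4 | 67.7 | 30.1 |
| YX1 | -6.6 | 68.5 | 85 | 86.3 |
| TL2 | -2.2 | 40.9 | 96.5 | 7 |

Columns: city plus the 4 distinct month values (Sep, Dec, Jul, Mar).
For example, row UE5 column Sep takes avg_temp_c=76.8 from the long row (UE5, Sep).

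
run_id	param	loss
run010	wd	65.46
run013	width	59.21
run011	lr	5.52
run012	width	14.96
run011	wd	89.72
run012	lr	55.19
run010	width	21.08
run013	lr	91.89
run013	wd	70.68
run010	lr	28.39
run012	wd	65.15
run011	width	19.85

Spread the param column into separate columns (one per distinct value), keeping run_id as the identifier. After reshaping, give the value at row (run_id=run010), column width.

Wide layout: rows indexed by run_id, columns are the 3 distinct param values (wd, width, lr).
Cell (run_id=run010, param=width) draws from the long row where run_id=run010 and param=width, which has loss=21.08.

21.08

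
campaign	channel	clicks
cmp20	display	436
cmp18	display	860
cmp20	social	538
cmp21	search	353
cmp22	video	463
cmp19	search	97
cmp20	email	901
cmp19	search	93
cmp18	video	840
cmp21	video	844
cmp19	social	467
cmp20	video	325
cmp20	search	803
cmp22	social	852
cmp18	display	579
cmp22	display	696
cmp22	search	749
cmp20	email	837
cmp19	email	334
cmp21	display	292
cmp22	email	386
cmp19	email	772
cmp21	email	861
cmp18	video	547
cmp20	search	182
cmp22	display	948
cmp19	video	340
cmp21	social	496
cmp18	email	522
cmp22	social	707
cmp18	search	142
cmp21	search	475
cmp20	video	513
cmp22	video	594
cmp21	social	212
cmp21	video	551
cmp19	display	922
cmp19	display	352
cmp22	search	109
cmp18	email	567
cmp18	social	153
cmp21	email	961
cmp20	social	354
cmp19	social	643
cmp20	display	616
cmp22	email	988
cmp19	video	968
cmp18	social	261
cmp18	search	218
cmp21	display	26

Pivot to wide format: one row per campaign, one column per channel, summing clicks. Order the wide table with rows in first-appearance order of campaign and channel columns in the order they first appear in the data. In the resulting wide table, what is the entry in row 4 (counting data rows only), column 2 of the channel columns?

With rows in first-appearance order of campaign, row 4 is campaign=cmp22. channel columns in first-appearance order: display, social, search, video, email; column 2 is social.
Long rows with campaign=cmp22, channel=social: 852 + 707 = 1559.

1559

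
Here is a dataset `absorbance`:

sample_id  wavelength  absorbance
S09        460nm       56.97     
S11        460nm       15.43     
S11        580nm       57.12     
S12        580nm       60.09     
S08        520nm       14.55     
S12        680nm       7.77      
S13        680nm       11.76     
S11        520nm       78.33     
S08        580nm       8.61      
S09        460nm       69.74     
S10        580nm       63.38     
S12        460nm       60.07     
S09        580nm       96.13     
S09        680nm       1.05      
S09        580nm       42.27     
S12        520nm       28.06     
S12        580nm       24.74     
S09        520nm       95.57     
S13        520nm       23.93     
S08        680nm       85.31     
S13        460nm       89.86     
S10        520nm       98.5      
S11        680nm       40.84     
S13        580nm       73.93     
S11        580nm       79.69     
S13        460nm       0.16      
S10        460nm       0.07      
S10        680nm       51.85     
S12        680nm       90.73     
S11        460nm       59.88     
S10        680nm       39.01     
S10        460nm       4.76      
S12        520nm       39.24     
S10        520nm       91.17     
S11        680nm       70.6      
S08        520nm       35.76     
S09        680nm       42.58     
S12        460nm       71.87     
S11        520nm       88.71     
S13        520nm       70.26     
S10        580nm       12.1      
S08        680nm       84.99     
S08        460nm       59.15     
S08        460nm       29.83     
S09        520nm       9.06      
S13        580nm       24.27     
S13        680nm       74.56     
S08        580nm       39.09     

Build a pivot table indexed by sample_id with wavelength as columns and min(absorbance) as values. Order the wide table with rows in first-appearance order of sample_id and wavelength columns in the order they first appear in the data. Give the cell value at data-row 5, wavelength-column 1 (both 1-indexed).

With rows in first-appearance order of sample_id, row 5 is sample_id=S13. wavelength columns in first-appearance order: 460nm, 580nm, 520nm, 680nm; column 1 is 460nm.
Long rows with sample_id=S13, wavelength=460nm: min(89.86, 0.16) = 0.16.

0.16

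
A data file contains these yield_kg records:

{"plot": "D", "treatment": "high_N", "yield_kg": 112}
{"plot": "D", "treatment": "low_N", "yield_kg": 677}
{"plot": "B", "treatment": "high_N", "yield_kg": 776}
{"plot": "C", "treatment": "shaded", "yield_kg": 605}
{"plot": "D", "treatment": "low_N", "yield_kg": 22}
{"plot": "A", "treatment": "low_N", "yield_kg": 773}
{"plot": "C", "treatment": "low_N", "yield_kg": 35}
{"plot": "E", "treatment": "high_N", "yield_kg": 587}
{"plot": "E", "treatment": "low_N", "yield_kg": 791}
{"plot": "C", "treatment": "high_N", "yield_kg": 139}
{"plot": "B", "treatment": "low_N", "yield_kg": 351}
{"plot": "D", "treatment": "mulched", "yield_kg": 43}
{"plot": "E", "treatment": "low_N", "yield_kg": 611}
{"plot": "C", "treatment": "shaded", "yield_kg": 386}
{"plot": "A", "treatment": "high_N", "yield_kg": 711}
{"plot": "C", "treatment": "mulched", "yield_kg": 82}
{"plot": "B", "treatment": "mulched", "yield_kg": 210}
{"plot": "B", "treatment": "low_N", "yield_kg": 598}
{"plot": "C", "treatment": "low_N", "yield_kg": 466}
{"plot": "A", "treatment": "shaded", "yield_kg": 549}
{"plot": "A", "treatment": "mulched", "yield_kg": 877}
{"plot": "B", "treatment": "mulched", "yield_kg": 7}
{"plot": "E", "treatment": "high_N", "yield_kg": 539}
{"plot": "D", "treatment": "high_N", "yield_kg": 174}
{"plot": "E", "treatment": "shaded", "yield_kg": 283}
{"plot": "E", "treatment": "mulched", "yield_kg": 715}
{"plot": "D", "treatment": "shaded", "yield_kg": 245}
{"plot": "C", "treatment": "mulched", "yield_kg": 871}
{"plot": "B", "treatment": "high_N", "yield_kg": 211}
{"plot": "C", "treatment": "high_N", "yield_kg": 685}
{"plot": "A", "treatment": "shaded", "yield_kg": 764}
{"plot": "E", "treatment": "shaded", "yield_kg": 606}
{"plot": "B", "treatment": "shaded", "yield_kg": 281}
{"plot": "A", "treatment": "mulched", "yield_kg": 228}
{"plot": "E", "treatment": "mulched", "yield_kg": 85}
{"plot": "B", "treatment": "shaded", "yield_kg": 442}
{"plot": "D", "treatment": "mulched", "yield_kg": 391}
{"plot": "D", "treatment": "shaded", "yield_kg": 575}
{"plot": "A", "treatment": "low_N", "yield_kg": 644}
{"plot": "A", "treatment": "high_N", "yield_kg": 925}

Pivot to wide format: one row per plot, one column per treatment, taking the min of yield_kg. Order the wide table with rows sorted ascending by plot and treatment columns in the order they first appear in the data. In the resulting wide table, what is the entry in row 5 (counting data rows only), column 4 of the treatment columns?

85

With rows sorted ascending by plot, row 5 is plot=E. treatment columns in first-appearance order: high_N, low_N, shaded, mulched; column 4 is mulched.
Long rows with plot=E, treatment=mulched: min(715, 85) = 85.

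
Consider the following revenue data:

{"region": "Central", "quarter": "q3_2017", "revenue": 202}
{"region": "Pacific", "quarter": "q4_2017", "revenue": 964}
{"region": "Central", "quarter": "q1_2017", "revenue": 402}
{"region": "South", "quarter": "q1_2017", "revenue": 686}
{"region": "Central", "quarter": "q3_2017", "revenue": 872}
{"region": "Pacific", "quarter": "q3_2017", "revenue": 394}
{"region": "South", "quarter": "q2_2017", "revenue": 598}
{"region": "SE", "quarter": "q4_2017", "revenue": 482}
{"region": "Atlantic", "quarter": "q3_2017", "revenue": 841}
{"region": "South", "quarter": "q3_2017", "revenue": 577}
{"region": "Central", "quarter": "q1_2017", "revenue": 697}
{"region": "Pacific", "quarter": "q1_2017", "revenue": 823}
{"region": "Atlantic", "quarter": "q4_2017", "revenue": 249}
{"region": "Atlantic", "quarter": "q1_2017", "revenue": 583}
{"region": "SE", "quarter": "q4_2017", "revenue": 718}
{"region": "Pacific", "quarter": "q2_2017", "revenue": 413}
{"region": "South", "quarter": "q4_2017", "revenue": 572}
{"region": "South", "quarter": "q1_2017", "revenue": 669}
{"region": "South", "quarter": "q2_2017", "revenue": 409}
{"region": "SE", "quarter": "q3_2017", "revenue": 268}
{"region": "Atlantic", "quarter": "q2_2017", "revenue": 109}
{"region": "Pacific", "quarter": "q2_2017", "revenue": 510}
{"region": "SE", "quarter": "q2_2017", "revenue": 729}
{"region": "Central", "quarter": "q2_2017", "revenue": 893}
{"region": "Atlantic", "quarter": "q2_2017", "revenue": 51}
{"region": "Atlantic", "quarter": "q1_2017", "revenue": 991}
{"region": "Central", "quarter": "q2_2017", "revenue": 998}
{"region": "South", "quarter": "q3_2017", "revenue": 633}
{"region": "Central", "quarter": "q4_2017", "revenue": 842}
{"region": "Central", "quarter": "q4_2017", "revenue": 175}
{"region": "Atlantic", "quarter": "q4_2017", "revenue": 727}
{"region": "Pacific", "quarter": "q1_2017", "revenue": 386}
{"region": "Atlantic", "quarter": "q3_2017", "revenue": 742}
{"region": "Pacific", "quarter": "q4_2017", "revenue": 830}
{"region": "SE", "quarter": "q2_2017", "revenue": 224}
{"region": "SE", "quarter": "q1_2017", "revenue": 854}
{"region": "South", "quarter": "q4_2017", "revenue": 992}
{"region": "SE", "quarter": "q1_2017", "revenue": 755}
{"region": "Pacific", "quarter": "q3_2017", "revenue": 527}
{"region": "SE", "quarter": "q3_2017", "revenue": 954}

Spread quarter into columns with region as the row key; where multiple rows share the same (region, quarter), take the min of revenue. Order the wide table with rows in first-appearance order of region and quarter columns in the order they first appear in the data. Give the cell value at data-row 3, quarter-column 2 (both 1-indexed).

With rows in first-appearance order of region, row 3 is region=South. quarter columns in first-appearance order: q3_2017, q4_2017, q1_2017, q2_2017; column 2 is q4_2017.
Long rows with region=South, quarter=q4_2017: min(572, 992) = 572.

572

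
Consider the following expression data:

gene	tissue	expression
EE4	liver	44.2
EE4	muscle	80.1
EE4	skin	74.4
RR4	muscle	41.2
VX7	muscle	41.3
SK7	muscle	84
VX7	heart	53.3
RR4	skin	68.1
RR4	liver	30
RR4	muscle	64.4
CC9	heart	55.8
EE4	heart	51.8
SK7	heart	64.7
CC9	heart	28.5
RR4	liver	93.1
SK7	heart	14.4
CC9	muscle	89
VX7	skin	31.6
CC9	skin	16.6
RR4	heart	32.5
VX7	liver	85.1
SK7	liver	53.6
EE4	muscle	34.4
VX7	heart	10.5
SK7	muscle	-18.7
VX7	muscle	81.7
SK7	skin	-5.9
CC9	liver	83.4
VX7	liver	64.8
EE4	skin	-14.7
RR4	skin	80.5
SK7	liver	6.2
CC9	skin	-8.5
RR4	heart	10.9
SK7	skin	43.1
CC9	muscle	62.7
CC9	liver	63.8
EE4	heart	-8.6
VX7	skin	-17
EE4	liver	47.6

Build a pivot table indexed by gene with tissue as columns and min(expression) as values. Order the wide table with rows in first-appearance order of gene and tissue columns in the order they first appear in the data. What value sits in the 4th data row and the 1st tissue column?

6.2

With rows in first-appearance order of gene, row 4 is gene=SK7. tissue columns in first-appearance order: liver, muscle, skin, heart; column 1 is liver.
Long rows with gene=SK7, tissue=liver: min(53.6, 6.2) = 6.2.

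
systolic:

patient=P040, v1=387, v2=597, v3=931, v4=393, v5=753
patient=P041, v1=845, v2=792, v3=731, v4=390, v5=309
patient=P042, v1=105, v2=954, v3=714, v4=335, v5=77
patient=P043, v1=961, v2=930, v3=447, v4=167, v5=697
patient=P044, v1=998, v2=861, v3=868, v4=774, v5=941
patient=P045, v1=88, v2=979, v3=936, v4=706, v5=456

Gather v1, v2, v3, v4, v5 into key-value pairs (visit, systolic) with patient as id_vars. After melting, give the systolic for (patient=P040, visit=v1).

Unpivoting turns each (patient, wide-column) pair into one long row.
The wide cell at row P040, column v1 holds 387, so the long row (P040, v1) has systolic=387.

387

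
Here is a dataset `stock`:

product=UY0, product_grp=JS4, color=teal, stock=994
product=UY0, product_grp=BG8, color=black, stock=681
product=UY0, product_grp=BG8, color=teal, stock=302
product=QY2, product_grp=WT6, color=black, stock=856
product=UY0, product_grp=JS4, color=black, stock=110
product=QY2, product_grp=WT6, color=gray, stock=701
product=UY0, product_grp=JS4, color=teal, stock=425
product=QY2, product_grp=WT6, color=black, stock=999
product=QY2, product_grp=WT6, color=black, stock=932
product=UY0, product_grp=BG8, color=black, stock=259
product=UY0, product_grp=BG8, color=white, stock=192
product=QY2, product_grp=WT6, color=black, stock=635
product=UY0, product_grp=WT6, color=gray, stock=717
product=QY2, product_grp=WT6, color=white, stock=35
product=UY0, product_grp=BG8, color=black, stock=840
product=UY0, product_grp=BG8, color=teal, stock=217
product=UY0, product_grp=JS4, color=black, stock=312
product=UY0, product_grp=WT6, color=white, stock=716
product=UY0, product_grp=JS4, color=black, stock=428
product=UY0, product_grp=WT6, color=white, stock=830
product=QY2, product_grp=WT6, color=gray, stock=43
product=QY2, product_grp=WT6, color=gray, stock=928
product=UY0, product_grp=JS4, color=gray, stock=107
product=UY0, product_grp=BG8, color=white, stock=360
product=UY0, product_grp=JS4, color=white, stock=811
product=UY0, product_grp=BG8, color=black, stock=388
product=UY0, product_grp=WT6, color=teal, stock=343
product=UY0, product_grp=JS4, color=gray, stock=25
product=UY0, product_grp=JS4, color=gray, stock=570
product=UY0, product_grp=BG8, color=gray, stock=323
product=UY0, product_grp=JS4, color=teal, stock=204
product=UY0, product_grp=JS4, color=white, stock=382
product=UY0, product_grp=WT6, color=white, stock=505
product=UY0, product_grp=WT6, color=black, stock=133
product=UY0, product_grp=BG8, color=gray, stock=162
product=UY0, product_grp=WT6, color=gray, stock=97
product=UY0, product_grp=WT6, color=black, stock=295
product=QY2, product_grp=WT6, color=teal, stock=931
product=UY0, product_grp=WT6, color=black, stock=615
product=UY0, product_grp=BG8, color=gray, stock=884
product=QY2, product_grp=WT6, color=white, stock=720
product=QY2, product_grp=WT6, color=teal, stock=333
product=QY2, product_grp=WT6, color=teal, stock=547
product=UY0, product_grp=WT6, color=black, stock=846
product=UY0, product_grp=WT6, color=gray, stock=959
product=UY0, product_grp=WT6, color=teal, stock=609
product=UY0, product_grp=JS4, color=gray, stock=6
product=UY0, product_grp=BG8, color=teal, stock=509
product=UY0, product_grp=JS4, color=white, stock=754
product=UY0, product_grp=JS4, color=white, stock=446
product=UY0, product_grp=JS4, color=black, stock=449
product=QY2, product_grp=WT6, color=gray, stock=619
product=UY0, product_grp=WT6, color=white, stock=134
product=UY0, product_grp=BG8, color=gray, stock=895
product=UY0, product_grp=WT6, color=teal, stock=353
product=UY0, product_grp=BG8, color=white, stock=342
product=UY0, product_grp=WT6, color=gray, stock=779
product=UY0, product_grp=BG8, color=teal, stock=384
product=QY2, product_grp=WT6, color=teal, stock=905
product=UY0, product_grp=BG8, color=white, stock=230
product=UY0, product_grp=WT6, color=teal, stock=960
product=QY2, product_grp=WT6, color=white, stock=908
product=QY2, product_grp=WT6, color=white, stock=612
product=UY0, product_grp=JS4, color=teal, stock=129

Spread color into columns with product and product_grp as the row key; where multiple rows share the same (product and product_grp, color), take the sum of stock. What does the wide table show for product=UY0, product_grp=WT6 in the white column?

2185

Rows with product=UY0, product_grp=WT6 and color=white: stock values are 716, 830, 505, 134.
716 + 830 + 505 + 134 = 2185.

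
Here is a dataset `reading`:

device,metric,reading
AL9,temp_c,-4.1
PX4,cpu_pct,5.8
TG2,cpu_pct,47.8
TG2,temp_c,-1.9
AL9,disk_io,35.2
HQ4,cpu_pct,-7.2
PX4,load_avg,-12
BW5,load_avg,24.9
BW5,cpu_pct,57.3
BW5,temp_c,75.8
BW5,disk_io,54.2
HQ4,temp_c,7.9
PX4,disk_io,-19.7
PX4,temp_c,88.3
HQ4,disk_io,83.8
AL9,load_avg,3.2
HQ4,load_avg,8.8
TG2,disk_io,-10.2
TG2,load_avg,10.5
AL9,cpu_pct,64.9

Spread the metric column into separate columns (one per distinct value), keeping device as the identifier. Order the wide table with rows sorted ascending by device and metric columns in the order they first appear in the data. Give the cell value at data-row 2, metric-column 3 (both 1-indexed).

With rows sorted ascending by device, row 2 is device=BW5. metric columns in first-appearance order: temp_c, cpu_pct, disk_io, load_avg; column 3 is disk_io.
Long rows with device=BW5, metric=disk_io: reading = 54.2.

54.2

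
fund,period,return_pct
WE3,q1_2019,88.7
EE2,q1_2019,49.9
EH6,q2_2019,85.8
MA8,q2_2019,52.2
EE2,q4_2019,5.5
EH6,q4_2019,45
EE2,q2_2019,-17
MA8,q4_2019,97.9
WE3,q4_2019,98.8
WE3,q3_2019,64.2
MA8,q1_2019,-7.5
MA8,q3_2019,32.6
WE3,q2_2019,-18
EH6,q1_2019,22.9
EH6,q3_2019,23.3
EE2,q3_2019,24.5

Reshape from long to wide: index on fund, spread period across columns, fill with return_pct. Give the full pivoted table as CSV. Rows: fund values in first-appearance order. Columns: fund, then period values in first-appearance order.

fund,q1_2019,q2_2019,q4_2019,q3_2019
WE3,88.7,-18,98.8,64.2
EE2,49.9,-17,5.5,24.5
EH6,22.9,85.8,45,23.3
MA8,-7.5,52.2,97.9,32.6

Columns: fund plus the 4 distinct period values (q1_2019, q2_2019, q4_2019, q3_2019).
For example, row WE3 column q1_2019 takes return_pct=88.7 from the long row (WE3, q1_2019).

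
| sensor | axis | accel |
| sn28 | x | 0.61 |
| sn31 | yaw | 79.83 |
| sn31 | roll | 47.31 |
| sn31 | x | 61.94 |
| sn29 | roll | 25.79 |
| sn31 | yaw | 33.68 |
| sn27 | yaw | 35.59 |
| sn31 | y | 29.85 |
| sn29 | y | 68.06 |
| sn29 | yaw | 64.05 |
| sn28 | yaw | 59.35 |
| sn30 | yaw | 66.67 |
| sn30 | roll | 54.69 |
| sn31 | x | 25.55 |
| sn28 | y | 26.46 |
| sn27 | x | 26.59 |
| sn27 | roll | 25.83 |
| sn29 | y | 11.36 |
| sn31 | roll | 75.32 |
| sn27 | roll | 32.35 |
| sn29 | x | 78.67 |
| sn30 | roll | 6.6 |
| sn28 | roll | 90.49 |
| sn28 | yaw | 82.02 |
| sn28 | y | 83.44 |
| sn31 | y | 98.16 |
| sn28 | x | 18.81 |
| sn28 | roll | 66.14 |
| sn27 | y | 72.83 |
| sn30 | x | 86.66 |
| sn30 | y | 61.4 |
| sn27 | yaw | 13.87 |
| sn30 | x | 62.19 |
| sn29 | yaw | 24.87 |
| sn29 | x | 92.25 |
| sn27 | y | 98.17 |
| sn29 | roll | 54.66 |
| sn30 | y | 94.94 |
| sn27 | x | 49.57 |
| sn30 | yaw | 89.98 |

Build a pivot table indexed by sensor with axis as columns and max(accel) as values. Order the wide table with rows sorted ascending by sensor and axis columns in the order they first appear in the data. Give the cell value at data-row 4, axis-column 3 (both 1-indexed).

With rows sorted ascending by sensor, row 4 is sensor=sn30. axis columns in first-appearance order: x, yaw, roll, y; column 3 is roll.
Long rows with sensor=sn30, axis=roll: max(54.69, 6.6) = 54.69.

54.69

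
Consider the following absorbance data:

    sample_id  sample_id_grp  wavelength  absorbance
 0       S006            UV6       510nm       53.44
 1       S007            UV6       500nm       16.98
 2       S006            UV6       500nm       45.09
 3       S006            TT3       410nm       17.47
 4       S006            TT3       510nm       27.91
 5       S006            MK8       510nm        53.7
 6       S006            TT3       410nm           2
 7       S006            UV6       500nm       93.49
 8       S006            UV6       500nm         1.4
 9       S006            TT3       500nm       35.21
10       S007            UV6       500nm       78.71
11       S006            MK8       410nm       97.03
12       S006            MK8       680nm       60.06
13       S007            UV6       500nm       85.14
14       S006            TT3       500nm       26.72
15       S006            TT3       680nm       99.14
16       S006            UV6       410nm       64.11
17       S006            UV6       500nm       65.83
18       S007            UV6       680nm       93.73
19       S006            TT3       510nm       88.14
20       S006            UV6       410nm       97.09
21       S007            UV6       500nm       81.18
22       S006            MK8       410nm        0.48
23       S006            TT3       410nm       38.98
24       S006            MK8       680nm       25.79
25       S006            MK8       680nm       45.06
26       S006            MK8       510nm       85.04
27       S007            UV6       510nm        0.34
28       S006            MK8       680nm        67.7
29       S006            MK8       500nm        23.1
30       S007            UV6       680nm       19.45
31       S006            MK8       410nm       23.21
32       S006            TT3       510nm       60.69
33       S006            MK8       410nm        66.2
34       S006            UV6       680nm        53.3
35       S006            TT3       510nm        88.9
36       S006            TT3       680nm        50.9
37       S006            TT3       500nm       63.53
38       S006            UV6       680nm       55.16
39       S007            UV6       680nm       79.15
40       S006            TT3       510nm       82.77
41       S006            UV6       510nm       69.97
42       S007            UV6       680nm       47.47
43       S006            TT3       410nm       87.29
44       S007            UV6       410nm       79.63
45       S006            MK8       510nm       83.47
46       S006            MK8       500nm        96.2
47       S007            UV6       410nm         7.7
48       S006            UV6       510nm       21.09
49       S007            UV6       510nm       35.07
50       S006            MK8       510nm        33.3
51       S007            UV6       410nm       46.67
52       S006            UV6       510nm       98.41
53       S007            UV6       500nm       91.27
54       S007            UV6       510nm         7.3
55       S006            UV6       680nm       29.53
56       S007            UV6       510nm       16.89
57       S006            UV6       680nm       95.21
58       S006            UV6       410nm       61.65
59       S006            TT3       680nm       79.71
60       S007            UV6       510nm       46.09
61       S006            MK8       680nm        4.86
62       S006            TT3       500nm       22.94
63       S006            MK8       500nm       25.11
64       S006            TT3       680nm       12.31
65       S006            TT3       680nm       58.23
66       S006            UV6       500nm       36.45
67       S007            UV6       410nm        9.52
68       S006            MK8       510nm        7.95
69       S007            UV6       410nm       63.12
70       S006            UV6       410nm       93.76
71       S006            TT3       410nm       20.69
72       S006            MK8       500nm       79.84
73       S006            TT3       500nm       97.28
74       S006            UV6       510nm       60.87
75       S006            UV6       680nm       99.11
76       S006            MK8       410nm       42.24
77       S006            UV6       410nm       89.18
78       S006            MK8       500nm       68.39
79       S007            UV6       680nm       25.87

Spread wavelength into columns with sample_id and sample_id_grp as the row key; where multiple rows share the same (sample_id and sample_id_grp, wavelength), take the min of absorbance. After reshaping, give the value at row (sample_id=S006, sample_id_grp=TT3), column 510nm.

Rows with sample_id=S006, sample_id_grp=TT3 and wavelength=510nm: absorbance values are 27.91, 88.14, 60.69, 88.9, 82.77.
min(27.91, 88.14, 60.69, 88.9, 82.77) = 27.91.

27.91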